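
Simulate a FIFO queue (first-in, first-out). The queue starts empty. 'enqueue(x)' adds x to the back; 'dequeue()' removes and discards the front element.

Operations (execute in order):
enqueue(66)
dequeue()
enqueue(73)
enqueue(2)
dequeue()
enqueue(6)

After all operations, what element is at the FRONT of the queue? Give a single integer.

enqueue(66): queue = [66]
dequeue(): queue = []
enqueue(73): queue = [73]
enqueue(2): queue = [73, 2]
dequeue(): queue = [2]
enqueue(6): queue = [2, 6]

Answer: 2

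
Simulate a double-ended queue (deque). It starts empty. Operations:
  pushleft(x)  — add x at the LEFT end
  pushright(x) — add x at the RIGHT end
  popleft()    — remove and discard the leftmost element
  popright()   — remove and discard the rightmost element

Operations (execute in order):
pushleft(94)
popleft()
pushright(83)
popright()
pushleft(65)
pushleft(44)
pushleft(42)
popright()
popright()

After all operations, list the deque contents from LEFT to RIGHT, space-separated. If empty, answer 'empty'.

pushleft(94): [94]
popleft(): []
pushright(83): [83]
popright(): []
pushleft(65): [65]
pushleft(44): [44, 65]
pushleft(42): [42, 44, 65]
popright(): [42, 44]
popright(): [42]

Answer: 42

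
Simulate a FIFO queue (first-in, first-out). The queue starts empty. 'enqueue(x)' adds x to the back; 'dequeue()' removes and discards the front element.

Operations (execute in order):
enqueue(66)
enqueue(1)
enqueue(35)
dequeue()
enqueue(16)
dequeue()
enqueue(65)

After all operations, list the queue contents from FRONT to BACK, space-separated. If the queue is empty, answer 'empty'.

Answer: 35 16 65

Derivation:
enqueue(66): [66]
enqueue(1): [66, 1]
enqueue(35): [66, 1, 35]
dequeue(): [1, 35]
enqueue(16): [1, 35, 16]
dequeue(): [35, 16]
enqueue(65): [35, 16, 65]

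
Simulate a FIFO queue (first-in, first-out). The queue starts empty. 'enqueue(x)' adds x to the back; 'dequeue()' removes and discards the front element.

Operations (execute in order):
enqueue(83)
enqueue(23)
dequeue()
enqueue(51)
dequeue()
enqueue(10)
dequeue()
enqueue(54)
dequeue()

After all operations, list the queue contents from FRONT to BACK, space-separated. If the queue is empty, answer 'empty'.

enqueue(83): [83]
enqueue(23): [83, 23]
dequeue(): [23]
enqueue(51): [23, 51]
dequeue(): [51]
enqueue(10): [51, 10]
dequeue(): [10]
enqueue(54): [10, 54]
dequeue(): [54]

Answer: 54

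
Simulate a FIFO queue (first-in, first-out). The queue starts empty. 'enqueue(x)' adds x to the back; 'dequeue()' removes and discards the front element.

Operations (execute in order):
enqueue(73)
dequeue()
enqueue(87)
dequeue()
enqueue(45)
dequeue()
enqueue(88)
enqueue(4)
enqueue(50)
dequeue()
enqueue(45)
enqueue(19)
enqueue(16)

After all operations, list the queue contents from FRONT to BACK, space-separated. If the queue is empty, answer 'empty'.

enqueue(73): [73]
dequeue(): []
enqueue(87): [87]
dequeue(): []
enqueue(45): [45]
dequeue(): []
enqueue(88): [88]
enqueue(4): [88, 4]
enqueue(50): [88, 4, 50]
dequeue(): [4, 50]
enqueue(45): [4, 50, 45]
enqueue(19): [4, 50, 45, 19]
enqueue(16): [4, 50, 45, 19, 16]

Answer: 4 50 45 19 16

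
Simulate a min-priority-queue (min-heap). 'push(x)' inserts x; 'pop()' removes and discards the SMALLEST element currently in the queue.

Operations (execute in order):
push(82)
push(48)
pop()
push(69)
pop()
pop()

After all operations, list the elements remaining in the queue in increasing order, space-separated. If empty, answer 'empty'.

push(82): heap contents = [82]
push(48): heap contents = [48, 82]
pop() → 48: heap contents = [82]
push(69): heap contents = [69, 82]
pop() → 69: heap contents = [82]
pop() → 82: heap contents = []

Answer: empty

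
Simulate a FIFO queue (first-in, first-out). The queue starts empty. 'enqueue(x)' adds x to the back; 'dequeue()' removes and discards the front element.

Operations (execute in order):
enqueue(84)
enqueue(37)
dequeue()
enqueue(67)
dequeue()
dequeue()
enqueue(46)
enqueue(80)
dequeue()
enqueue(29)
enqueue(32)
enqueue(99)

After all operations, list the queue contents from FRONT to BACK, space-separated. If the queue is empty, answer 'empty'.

Answer: 80 29 32 99

Derivation:
enqueue(84): [84]
enqueue(37): [84, 37]
dequeue(): [37]
enqueue(67): [37, 67]
dequeue(): [67]
dequeue(): []
enqueue(46): [46]
enqueue(80): [46, 80]
dequeue(): [80]
enqueue(29): [80, 29]
enqueue(32): [80, 29, 32]
enqueue(99): [80, 29, 32, 99]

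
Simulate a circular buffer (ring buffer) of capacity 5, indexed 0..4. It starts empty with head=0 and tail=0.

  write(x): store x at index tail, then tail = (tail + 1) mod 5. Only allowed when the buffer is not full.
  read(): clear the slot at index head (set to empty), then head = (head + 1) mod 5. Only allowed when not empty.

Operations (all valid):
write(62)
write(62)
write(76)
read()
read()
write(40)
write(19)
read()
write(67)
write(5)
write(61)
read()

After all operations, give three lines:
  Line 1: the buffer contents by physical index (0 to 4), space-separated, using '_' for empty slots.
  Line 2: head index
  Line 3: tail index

Answer: 67 5 61 _ 19
4
3

Derivation:
write(62): buf=[62 _ _ _ _], head=0, tail=1, size=1
write(62): buf=[62 62 _ _ _], head=0, tail=2, size=2
write(76): buf=[62 62 76 _ _], head=0, tail=3, size=3
read(): buf=[_ 62 76 _ _], head=1, tail=3, size=2
read(): buf=[_ _ 76 _ _], head=2, tail=3, size=1
write(40): buf=[_ _ 76 40 _], head=2, tail=4, size=2
write(19): buf=[_ _ 76 40 19], head=2, tail=0, size=3
read(): buf=[_ _ _ 40 19], head=3, tail=0, size=2
write(67): buf=[67 _ _ 40 19], head=3, tail=1, size=3
write(5): buf=[67 5 _ 40 19], head=3, tail=2, size=4
write(61): buf=[67 5 61 40 19], head=3, tail=3, size=5
read(): buf=[67 5 61 _ 19], head=4, tail=3, size=4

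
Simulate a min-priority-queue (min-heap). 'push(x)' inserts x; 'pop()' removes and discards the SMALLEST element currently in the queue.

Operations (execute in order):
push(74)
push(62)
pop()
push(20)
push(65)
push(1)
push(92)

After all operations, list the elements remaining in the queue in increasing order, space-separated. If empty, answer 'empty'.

push(74): heap contents = [74]
push(62): heap contents = [62, 74]
pop() → 62: heap contents = [74]
push(20): heap contents = [20, 74]
push(65): heap contents = [20, 65, 74]
push(1): heap contents = [1, 20, 65, 74]
push(92): heap contents = [1, 20, 65, 74, 92]

Answer: 1 20 65 74 92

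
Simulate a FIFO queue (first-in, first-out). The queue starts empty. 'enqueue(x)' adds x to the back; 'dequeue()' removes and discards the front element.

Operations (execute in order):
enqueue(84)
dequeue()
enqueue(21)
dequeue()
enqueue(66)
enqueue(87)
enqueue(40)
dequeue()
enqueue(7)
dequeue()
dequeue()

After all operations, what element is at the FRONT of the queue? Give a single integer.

enqueue(84): queue = [84]
dequeue(): queue = []
enqueue(21): queue = [21]
dequeue(): queue = []
enqueue(66): queue = [66]
enqueue(87): queue = [66, 87]
enqueue(40): queue = [66, 87, 40]
dequeue(): queue = [87, 40]
enqueue(7): queue = [87, 40, 7]
dequeue(): queue = [40, 7]
dequeue(): queue = [7]

Answer: 7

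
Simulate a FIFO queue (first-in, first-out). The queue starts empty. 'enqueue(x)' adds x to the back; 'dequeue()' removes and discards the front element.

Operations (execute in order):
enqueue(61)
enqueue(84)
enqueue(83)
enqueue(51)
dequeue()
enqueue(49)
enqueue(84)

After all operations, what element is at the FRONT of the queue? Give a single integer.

Answer: 84

Derivation:
enqueue(61): queue = [61]
enqueue(84): queue = [61, 84]
enqueue(83): queue = [61, 84, 83]
enqueue(51): queue = [61, 84, 83, 51]
dequeue(): queue = [84, 83, 51]
enqueue(49): queue = [84, 83, 51, 49]
enqueue(84): queue = [84, 83, 51, 49, 84]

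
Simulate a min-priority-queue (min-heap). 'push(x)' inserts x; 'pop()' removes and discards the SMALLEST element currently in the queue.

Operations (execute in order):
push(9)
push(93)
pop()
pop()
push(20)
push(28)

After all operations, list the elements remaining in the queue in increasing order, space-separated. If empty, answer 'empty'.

Answer: 20 28

Derivation:
push(9): heap contents = [9]
push(93): heap contents = [9, 93]
pop() → 9: heap contents = [93]
pop() → 93: heap contents = []
push(20): heap contents = [20]
push(28): heap contents = [20, 28]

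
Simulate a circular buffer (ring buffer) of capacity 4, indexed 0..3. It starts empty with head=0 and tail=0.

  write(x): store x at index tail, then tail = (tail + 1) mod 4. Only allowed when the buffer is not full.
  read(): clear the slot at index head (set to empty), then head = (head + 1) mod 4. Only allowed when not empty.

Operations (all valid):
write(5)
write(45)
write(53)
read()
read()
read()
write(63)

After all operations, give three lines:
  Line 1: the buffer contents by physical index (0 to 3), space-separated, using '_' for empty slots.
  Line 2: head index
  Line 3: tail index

Answer: _ _ _ 63
3
0

Derivation:
write(5): buf=[5 _ _ _], head=0, tail=1, size=1
write(45): buf=[5 45 _ _], head=0, tail=2, size=2
write(53): buf=[5 45 53 _], head=0, tail=3, size=3
read(): buf=[_ 45 53 _], head=1, tail=3, size=2
read(): buf=[_ _ 53 _], head=2, tail=3, size=1
read(): buf=[_ _ _ _], head=3, tail=3, size=0
write(63): buf=[_ _ _ 63], head=3, tail=0, size=1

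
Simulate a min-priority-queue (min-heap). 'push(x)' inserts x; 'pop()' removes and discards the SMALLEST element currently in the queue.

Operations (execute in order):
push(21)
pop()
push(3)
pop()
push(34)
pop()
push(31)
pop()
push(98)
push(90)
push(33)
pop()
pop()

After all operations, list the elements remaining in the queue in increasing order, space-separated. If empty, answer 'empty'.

push(21): heap contents = [21]
pop() → 21: heap contents = []
push(3): heap contents = [3]
pop() → 3: heap contents = []
push(34): heap contents = [34]
pop() → 34: heap contents = []
push(31): heap contents = [31]
pop() → 31: heap contents = []
push(98): heap contents = [98]
push(90): heap contents = [90, 98]
push(33): heap contents = [33, 90, 98]
pop() → 33: heap contents = [90, 98]
pop() → 90: heap contents = [98]

Answer: 98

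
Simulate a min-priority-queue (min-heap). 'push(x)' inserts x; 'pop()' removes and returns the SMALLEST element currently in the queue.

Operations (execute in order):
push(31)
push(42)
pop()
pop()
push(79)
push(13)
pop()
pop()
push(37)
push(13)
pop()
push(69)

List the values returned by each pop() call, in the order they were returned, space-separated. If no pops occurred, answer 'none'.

Answer: 31 42 13 79 13

Derivation:
push(31): heap contents = [31]
push(42): heap contents = [31, 42]
pop() → 31: heap contents = [42]
pop() → 42: heap contents = []
push(79): heap contents = [79]
push(13): heap contents = [13, 79]
pop() → 13: heap contents = [79]
pop() → 79: heap contents = []
push(37): heap contents = [37]
push(13): heap contents = [13, 37]
pop() → 13: heap contents = [37]
push(69): heap contents = [37, 69]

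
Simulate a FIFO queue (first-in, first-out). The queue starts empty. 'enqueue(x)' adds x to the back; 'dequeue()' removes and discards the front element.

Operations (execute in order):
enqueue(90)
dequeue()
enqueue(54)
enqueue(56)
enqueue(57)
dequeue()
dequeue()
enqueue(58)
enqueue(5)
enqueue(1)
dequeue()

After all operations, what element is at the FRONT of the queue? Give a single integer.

Answer: 58

Derivation:
enqueue(90): queue = [90]
dequeue(): queue = []
enqueue(54): queue = [54]
enqueue(56): queue = [54, 56]
enqueue(57): queue = [54, 56, 57]
dequeue(): queue = [56, 57]
dequeue(): queue = [57]
enqueue(58): queue = [57, 58]
enqueue(5): queue = [57, 58, 5]
enqueue(1): queue = [57, 58, 5, 1]
dequeue(): queue = [58, 5, 1]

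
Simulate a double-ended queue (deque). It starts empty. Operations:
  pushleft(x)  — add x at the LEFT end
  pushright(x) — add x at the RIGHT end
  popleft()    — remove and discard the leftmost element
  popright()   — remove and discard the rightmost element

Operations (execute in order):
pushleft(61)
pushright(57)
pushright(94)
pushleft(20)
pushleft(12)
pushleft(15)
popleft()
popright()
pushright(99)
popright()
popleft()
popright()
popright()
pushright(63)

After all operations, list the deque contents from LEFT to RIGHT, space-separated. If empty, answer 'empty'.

Answer: 20 63

Derivation:
pushleft(61): [61]
pushright(57): [61, 57]
pushright(94): [61, 57, 94]
pushleft(20): [20, 61, 57, 94]
pushleft(12): [12, 20, 61, 57, 94]
pushleft(15): [15, 12, 20, 61, 57, 94]
popleft(): [12, 20, 61, 57, 94]
popright(): [12, 20, 61, 57]
pushright(99): [12, 20, 61, 57, 99]
popright(): [12, 20, 61, 57]
popleft(): [20, 61, 57]
popright(): [20, 61]
popright(): [20]
pushright(63): [20, 63]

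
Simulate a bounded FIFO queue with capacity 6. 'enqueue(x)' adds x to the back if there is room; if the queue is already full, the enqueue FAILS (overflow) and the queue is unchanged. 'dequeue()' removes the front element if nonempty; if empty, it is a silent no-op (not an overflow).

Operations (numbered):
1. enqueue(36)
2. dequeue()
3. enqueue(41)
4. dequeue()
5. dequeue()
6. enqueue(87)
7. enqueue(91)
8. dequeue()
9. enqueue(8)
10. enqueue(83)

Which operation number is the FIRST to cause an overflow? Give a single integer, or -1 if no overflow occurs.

1. enqueue(36): size=1
2. dequeue(): size=0
3. enqueue(41): size=1
4. dequeue(): size=0
5. dequeue(): empty, no-op, size=0
6. enqueue(87): size=1
7. enqueue(91): size=2
8. dequeue(): size=1
9. enqueue(8): size=2
10. enqueue(83): size=3

Answer: -1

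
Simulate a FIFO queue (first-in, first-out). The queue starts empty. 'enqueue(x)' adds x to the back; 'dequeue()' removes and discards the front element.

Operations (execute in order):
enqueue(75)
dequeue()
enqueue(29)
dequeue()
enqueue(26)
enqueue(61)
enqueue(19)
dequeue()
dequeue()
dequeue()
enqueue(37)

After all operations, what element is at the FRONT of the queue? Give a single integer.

Answer: 37

Derivation:
enqueue(75): queue = [75]
dequeue(): queue = []
enqueue(29): queue = [29]
dequeue(): queue = []
enqueue(26): queue = [26]
enqueue(61): queue = [26, 61]
enqueue(19): queue = [26, 61, 19]
dequeue(): queue = [61, 19]
dequeue(): queue = [19]
dequeue(): queue = []
enqueue(37): queue = [37]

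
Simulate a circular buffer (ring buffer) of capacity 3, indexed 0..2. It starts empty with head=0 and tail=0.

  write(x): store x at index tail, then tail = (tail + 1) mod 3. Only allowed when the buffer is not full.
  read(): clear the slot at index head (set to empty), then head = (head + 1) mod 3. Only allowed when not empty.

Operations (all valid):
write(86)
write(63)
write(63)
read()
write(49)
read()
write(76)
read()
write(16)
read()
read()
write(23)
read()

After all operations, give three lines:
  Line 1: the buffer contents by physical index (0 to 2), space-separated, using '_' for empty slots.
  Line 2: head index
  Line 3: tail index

write(86): buf=[86 _ _], head=0, tail=1, size=1
write(63): buf=[86 63 _], head=0, tail=2, size=2
write(63): buf=[86 63 63], head=0, tail=0, size=3
read(): buf=[_ 63 63], head=1, tail=0, size=2
write(49): buf=[49 63 63], head=1, tail=1, size=3
read(): buf=[49 _ 63], head=2, tail=1, size=2
write(76): buf=[49 76 63], head=2, tail=2, size=3
read(): buf=[49 76 _], head=0, tail=2, size=2
write(16): buf=[49 76 16], head=0, tail=0, size=3
read(): buf=[_ 76 16], head=1, tail=0, size=2
read(): buf=[_ _ 16], head=2, tail=0, size=1
write(23): buf=[23 _ 16], head=2, tail=1, size=2
read(): buf=[23 _ _], head=0, tail=1, size=1

Answer: 23 _ _
0
1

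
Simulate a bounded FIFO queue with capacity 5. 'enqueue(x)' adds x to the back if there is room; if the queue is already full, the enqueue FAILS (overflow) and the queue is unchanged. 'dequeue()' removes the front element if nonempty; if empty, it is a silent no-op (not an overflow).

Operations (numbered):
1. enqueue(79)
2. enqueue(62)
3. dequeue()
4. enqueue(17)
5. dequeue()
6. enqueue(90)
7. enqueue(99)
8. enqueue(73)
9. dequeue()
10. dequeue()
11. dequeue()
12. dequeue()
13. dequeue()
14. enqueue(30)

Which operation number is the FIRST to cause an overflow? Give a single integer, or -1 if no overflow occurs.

Answer: -1

Derivation:
1. enqueue(79): size=1
2. enqueue(62): size=2
3. dequeue(): size=1
4. enqueue(17): size=2
5. dequeue(): size=1
6. enqueue(90): size=2
7. enqueue(99): size=3
8. enqueue(73): size=4
9. dequeue(): size=3
10. dequeue(): size=2
11. dequeue(): size=1
12. dequeue(): size=0
13. dequeue(): empty, no-op, size=0
14. enqueue(30): size=1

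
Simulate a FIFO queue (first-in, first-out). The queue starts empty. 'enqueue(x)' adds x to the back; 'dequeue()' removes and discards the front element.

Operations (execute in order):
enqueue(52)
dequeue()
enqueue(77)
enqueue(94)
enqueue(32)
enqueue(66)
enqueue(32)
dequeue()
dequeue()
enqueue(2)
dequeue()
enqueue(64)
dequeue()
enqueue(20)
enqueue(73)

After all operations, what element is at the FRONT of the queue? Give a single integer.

enqueue(52): queue = [52]
dequeue(): queue = []
enqueue(77): queue = [77]
enqueue(94): queue = [77, 94]
enqueue(32): queue = [77, 94, 32]
enqueue(66): queue = [77, 94, 32, 66]
enqueue(32): queue = [77, 94, 32, 66, 32]
dequeue(): queue = [94, 32, 66, 32]
dequeue(): queue = [32, 66, 32]
enqueue(2): queue = [32, 66, 32, 2]
dequeue(): queue = [66, 32, 2]
enqueue(64): queue = [66, 32, 2, 64]
dequeue(): queue = [32, 2, 64]
enqueue(20): queue = [32, 2, 64, 20]
enqueue(73): queue = [32, 2, 64, 20, 73]

Answer: 32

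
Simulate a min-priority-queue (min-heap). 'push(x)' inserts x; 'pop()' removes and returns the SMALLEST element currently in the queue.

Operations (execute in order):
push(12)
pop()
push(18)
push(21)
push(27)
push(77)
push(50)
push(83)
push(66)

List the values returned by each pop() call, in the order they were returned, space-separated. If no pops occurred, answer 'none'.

Answer: 12

Derivation:
push(12): heap contents = [12]
pop() → 12: heap contents = []
push(18): heap contents = [18]
push(21): heap contents = [18, 21]
push(27): heap contents = [18, 21, 27]
push(77): heap contents = [18, 21, 27, 77]
push(50): heap contents = [18, 21, 27, 50, 77]
push(83): heap contents = [18, 21, 27, 50, 77, 83]
push(66): heap contents = [18, 21, 27, 50, 66, 77, 83]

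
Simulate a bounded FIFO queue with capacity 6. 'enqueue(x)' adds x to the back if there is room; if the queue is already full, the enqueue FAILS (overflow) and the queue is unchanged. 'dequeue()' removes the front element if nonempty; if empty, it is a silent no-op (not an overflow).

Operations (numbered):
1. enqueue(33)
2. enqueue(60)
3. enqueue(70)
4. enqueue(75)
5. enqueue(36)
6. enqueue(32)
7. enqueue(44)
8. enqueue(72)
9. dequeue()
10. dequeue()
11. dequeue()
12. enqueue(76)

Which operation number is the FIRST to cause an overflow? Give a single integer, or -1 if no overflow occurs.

Answer: 7

Derivation:
1. enqueue(33): size=1
2. enqueue(60): size=2
3. enqueue(70): size=3
4. enqueue(75): size=4
5. enqueue(36): size=5
6. enqueue(32): size=6
7. enqueue(44): size=6=cap → OVERFLOW (fail)
8. enqueue(72): size=6=cap → OVERFLOW (fail)
9. dequeue(): size=5
10. dequeue(): size=4
11. dequeue(): size=3
12. enqueue(76): size=4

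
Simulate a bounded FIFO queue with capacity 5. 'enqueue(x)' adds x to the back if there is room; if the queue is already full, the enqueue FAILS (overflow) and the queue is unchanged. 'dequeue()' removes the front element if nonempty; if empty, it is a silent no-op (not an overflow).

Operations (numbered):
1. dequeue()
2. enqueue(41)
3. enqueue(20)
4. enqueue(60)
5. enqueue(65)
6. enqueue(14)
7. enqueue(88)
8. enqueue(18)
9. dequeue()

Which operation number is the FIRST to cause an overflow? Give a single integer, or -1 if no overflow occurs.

1. dequeue(): empty, no-op, size=0
2. enqueue(41): size=1
3. enqueue(20): size=2
4. enqueue(60): size=3
5. enqueue(65): size=4
6. enqueue(14): size=5
7. enqueue(88): size=5=cap → OVERFLOW (fail)
8. enqueue(18): size=5=cap → OVERFLOW (fail)
9. dequeue(): size=4

Answer: 7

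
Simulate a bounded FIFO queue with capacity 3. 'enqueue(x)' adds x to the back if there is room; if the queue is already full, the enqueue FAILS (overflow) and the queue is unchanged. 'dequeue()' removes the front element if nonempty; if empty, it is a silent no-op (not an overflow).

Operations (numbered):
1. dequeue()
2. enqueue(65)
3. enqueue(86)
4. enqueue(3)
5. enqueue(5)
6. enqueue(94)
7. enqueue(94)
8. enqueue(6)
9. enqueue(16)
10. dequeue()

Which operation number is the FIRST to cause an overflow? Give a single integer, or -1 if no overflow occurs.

1. dequeue(): empty, no-op, size=0
2. enqueue(65): size=1
3. enqueue(86): size=2
4. enqueue(3): size=3
5. enqueue(5): size=3=cap → OVERFLOW (fail)
6. enqueue(94): size=3=cap → OVERFLOW (fail)
7. enqueue(94): size=3=cap → OVERFLOW (fail)
8. enqueue(6): size=3=cap → OVERFLOW (fail)
9. enqueue(16): size=3=cap → OVERFLOW (fail)
10. dequeue(): size=2

Answer: 5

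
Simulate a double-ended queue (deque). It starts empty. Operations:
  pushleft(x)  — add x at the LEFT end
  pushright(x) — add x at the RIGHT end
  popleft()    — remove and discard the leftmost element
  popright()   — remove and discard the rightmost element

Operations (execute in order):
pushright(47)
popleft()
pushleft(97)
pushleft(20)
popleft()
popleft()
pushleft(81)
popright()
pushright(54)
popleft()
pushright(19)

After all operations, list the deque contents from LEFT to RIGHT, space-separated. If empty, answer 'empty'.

Answer: 19

Derivation:
pushright(47): [47]
popleft(): []
pushleft(97): [97]
pushleft(20): [20, 97]
popleft(): [97]
popleft(): []
pushleft(81): [81]
popright(): []
pushright(54): [54]
popleft(): []
pushright(19): [19]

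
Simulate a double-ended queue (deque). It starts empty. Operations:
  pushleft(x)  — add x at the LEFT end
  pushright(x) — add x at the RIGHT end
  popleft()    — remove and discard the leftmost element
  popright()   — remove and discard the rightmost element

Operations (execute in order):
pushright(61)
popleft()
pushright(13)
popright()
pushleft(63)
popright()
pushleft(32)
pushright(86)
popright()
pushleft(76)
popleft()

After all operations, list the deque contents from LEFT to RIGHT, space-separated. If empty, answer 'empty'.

pushright(61): [61]
popleft(): []
pushright(13): [13]
popright(): []
pushleft(63): [63]
popright(): []
pushleft(32): [32]
pushright(86): [32, 86]
popright(): [32]
pushleft(76): [76, 32]
popleft(): [32]

Answer: 32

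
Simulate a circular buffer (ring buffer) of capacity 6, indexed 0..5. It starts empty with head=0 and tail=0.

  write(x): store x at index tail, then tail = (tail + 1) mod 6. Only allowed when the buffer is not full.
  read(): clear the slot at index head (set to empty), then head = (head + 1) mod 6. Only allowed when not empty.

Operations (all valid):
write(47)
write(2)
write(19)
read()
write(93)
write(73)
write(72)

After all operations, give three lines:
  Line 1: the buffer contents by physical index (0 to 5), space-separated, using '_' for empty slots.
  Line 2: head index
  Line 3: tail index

Answer: _ 2 19 93 73 72
1
0

Derivation:
write(47): buf=[47 _ _ _ _ _], head=0, tail=1, size=1
write(2): buf=[47 2 _ _ _ _], head=0, tail=2, size=2
write(19): buf=[47 2 19 _ _ _], head=0, tail=3, size=3
read(): buf=[_ 2 19 _ _ _], head=1, tail=3, size=2
write(93): buf=[_ 2 19 93 _ _], head=1, tail=4, size=3
write(73): buf=[_ 2 19 93 73 _], head=1, tail=5, size=4
write(72): buf=[_ 2 19 93 73 72], head=1, tail=0, size=5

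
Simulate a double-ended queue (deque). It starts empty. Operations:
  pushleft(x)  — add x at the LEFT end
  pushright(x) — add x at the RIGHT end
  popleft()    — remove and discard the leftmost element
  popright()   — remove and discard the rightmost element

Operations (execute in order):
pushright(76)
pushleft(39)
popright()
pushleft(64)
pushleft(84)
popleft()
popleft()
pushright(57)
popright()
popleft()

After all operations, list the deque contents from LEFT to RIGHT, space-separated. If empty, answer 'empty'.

Answer: empty

Derivation:
pushright(76): [76]
pushleft(39): [39, 76]
popright(): [39]
pushleft(64): [64, 39]
pushleft(84): [84, 64, 39]
popleft(): [64, 39]
popleft(): [39]
pushright(57): [39, 57]
popright(): [39]
popleft(): []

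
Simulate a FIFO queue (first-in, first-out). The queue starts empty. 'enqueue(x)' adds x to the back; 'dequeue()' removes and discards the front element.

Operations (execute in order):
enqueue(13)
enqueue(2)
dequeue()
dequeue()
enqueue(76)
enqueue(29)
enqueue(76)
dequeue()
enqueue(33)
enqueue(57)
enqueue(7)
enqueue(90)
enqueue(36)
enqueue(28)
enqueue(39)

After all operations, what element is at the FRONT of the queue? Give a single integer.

enqueue(13): queue = [13]
enqueue(2): queue = [13, 2]
dequeue(): queue = [2]
dequeue(): queue = []
enqueue(76): queue = [76]
enqueue(29): queue = [76, 29]
enqueue(76): queue = [76, 29, 76]
dequeue(): queue = [29, 76]
enqueue(33): queue = [29, 76, 33]
enqueue(57): queue = [29, 76, 33, 57]
enqueue(7): queue = [29, 76, 33, 57, 7]
enqueue(90): queue = [29, 76, 33, 57, 7, 90]
enqueue(36): queue = [29, 76, 33, 57, 7, 90, 36]
enqueue(28): queue = [29, 76, 33, 57, 7, 90, 36, 28]
enqueue(39): queue = [29, 76, 33, 57, 7, 90, 36, 28, 39]

Answer: 29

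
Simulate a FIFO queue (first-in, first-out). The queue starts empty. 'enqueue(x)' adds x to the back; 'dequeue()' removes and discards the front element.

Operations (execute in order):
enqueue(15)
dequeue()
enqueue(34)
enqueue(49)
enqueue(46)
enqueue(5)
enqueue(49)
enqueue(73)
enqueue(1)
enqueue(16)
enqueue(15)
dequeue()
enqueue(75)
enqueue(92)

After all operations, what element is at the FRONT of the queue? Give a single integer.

Answer: 49

Derivation:
enqueue(15): queue = [15]
dequeue(): queue = []
enqueue(34): queue = [34]
enqueue(49): queue = [34, 49]
enqueue(46): queue = [34, 49, 46]
enqueue(5): queue = [34, 49, 46, 5]
enqueue(49): queue = [34, 49, 46, 5, 49]
enqueue(73): queue = [34, 49, 46, 5, 49, 73]
enqueue(1): queue = [34, 49, 46, 5, 49, 73, 1]
enqueue(16): queue = [34, 49, 46, 5, 49, 73, 1, 16]
enqueue(15): queue = [34, 49, 46, 5, 49, 73, 1, 16, 15]
dequeue(): queue = [49, 46, 5, 49, 73, 1, 16, 15]
enqueue(75): queue = [49, 46, 5, 49, 73, 1, 16, 15, 75]
enqueue(92): queue = [49, 46, 5, 49, 73, 1, 16, 15, 75, 92]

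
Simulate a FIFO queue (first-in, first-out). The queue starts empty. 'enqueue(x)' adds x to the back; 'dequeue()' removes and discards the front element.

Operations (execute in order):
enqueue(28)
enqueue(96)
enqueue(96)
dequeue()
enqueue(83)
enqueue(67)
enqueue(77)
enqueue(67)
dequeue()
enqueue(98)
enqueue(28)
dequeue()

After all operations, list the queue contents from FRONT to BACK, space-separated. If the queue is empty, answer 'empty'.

Answer: 83 67 77 67 98 28

Derivation:
enqueue(28): [28]
enqueue(96): [28, 96]
enqueue(96): [28, 96, 96]
dequeue(): [96, 96]
enqueue(83): [96, 96, 83]
enqueue(67): [96, 96, 83, 67]
enqueue(77): [96, 96, 83, 67, 77]
enqueue(67): [96, 96, 83, 67, 77, 67]
dequeue(): [96, 83, 67, 77, 67]
enqueue(98): [96, 83, 67, 77, 67, 98]
enqueue(28): [96, 83, 67, 77, 67, 98, 28]
dequeue(): [83, 67, 77, 67, 98, 28]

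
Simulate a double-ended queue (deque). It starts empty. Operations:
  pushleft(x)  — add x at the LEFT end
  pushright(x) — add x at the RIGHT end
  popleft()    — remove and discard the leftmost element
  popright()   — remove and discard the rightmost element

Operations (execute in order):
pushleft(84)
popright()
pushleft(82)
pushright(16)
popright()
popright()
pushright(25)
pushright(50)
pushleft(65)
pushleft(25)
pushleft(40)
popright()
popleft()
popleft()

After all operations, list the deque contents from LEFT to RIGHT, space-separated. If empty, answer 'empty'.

Answer: 65 25

Derivation:
pushleft(84): [84]
popright(): []
pushleft(82): [82]
pushright(16): [82, 16]
popright(): [82]
popright(): []
pushright(25): [25]
pushright(50): [25, 50]
pushleft(65): [65, 25, 50]
pushleft(25): [25, 65, 25, 50]
pushleft(40): [40, 25, 65, 25, 50]
popright(): [40, 25, 65, 25]
popleft(): [25, 65, 25]
popleft(): [65, 25]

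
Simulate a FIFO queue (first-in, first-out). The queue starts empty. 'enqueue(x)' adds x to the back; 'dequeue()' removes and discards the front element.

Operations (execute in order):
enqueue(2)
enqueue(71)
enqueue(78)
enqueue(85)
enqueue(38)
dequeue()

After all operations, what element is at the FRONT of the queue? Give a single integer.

Answer: 71

Derivation:
enqueue(2): queue = [2]
enqueue(71): queue = [2, 71]
enqueue(78): queue = [2, 71, 78]
enqueue(85): queue = [2, 71, 78, 85]
enqueue(38): queue = [2, 71, 78, 85, 38]
dequeue(): queue = [71, 78, 85, 38]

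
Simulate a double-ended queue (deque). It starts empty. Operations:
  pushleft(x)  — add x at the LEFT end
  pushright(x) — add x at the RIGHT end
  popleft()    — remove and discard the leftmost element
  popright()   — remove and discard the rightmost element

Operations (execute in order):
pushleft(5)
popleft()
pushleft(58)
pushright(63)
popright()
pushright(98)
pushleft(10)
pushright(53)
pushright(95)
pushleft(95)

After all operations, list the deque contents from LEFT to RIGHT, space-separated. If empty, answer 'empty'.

pushleft(5): [5]
popleft(): []
pushleft(58): [58]
pushright(63): [58, 63]
popright(): [58]
pushright(98): [58, 98]
pushleft(10): [10, 58, 98]
pushright(53): [10, 58, 98, 53]
pushright(95): [10, 58, 98, 53, 95]
pushleft(95): [95, 10, 58, 98, 53, 95]

Answer: 95 10 58 98 53 95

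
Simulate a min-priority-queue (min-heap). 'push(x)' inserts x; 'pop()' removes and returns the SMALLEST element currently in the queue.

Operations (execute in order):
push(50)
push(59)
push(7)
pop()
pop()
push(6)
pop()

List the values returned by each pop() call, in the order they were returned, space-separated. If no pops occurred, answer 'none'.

push(50): heap contents = [50]
push(59): heap contents = [50, 59]
push(7): heap contents = [7, 50, 59]
pop() → 7: heap contents = [50, 59]
pop() → 50: heap contents = [59]
push(6): heap contents = [6, 59]
pop() → 6: heap contents = [59]

Answer: 7 50 6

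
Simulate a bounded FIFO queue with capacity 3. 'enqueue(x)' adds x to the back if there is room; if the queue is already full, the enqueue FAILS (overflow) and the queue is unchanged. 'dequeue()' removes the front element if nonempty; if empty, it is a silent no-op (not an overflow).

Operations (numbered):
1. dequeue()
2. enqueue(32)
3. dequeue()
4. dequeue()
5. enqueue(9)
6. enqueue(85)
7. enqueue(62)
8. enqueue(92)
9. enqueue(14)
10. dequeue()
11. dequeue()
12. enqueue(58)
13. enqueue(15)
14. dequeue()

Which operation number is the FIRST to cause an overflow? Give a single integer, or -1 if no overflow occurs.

1. dequeue(): empty, no-op, size=0
2. enqueue(32): size=1
3. dequeue(): size=0
4. dequeue(): empty, no-op, size=0
5. enqueue(9): size=1
6. enqueue(85): size=2
7. enqueue(62): size=3
8. enqueue(92): size=3=cap → OVERFLOW (fail)
9. enqueue(14): size=3=cap → OVERFLOW (fail)
10. dequeue(): size=2
11. dequeue(): size=1
12. enqueue(58): size=2
13. enqueue(15): size=3
14. dequeue(): size=2

Answer: 8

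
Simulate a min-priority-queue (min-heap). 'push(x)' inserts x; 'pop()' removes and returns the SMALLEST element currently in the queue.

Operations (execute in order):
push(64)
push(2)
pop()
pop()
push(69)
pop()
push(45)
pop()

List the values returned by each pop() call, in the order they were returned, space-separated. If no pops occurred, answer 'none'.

push(64): heap contents = [64]
push(2): heap contents = [2, 64]
pop() → 2: heap contents = [64]
pop() → 64: heap contents = []
push(69): heap contents = [69]
pop() → 69: heap contents = []
push(45): heap contents = [45]
pop() → 45: heap contents = []

Answer: 2 64 69 45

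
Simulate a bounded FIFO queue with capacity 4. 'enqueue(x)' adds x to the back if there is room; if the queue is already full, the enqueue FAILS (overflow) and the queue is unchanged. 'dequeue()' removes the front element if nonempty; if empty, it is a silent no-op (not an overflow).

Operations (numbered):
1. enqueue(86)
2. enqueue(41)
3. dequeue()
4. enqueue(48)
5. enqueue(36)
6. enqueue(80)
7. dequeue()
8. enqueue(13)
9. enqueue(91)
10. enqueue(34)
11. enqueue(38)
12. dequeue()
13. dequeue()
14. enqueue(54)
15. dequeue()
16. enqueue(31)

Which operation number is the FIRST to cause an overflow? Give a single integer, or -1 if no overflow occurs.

1. enqueue(86): size=1
2. enqueue(41): size=2
3. dequeue(): size=1
4. enqueue(48): size=2
5. enqueue(36): size=3
6. enqueue(80): size=4
7. dequeue(): size=3
8. enqueue(13): size=4
9. enqueue(91): size=4=cap → OVERFLOW (fail)
10. enqueue(34): size=4=cap → OVERFLOW (fail)
11. enqueue(38): size=4=cap → OVERFLOW (fail)
12. dequeue(): size=3
13. dequeue(): size=2
14. enqueue(54): size=3
15. dequeue(): size=2
16. enqueue(31): size=3

Answer: 9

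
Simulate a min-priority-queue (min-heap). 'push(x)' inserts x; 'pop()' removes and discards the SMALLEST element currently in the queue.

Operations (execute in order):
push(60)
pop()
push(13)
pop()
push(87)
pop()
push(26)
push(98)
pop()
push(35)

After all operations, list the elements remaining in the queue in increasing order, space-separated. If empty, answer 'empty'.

push(60): heap contents = [60]
pop() → 60: heap contents = []
push(13): heap contents = [13]
pop() → 13: heap contents = []
push(87): heap contents = [87]
pop() → 87: heap contents = []
push(26): heap contents = [26]
push(98): heap contents = [26, 98]
pop() → 26: heap contents = [98]
push(35): heap contents = [35, 98]

Answer: 35 98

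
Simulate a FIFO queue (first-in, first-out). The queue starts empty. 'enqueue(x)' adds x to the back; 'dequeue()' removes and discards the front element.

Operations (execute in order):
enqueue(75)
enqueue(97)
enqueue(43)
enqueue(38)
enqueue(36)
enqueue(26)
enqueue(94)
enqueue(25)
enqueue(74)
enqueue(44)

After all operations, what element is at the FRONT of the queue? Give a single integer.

Answer: 75

Derivation:
enqueue(75): queue = [75]
enqueue(97): queue = [75, 97]
enqueue(43): queue = [75, 97, 43]
enqueue(38): queue = [75, 97, 43, 38]
enqueue(36): queue = [75, 97, 43, 38, 36]
enqueue(26): queue = [75, 97, 43, 38, 36, 26]
enqueue(94): queue = [75, 97, 43, 38, 36, 26, 94]
enqueue(25): queue = [75, 97, 43, 38, 36, 26, 94, 25]
enqueue(74): queue = [75, 97, 43, 38, 36, 26, 94, 25, 74]
enqueue(44): queue = [75, 97, 43, 38, 36, 26, 94, 25, 74, 44]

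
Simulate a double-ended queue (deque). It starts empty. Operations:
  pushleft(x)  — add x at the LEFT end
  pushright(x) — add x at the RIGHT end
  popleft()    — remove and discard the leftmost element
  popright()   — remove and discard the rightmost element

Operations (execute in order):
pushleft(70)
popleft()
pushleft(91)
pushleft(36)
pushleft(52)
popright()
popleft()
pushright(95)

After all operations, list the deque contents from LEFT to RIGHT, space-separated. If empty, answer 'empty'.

Answer: 36 95

Derivation:
pushleft(70): [70]
popleft(): []
pushleft(91): [91]
pushleft(36): [36, 91]
pushleft(52): [52, 36, 91]
popright(): [52, 36]
popleft(): [36]
pushright(95): [36, 95]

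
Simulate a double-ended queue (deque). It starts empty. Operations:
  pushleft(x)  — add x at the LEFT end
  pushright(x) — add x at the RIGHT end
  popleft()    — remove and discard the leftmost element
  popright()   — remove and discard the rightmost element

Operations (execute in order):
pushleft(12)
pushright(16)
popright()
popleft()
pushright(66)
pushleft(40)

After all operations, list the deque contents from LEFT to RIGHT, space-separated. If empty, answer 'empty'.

pushleft(12): [12]
pushright(16): [12, 16]
popright(): [12]
popleft(): []
pushright(66): [66]
pushleft(40): [40, 66]

Answer: 40 66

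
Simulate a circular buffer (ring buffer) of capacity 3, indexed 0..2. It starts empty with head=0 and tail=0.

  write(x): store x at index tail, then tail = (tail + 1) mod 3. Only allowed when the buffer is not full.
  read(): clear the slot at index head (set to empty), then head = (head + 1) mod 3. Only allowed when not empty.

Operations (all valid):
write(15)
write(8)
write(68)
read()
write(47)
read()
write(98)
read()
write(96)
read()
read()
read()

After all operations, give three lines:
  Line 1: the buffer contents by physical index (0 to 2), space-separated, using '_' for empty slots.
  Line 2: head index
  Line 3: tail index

Answer: _ _ _
0
0

Derivation:
write(15): buf=[15 _ _], head=0, tail=1, size=1
write(8): buf=[15 8 _], head=0, tail=2, size=2
write(68): buf=[15 8 68], head=0, tail=0, size=3
read(): buf=[_ 8 68], head=1, tail=0, size=2
write(47): buf=[47 8 68], head=1, tail=1, size=3
read(): buf=[47 _ 68], head=2, tail=1, size=2
write(98): buf=[47 98 68], head=2, tail=2, size=3
read(): buf=[47 98 _], head=0, tail=2, size=2
write(96): buf=[47 98 96], head=0, tail=0, size=3
read(): buf=[_ 98 96], head=1, tail=0, size=2
read(): buf=[_ _ 96], head=2, tail=0, size=1
read(): buf=[_ _ _], head=0, tail=0, size=0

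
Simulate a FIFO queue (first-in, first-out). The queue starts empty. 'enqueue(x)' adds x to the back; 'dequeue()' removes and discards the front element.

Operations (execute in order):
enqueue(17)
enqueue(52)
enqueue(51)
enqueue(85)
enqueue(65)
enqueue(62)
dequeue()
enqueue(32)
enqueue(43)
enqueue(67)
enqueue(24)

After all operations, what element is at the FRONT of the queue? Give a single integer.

Answer: 52

Derivation:
enqueue(17): queue = [17]
enqueue(52): queue = [17, 52]
enqueue(51): queue = [17, 52, 51]
enqueue(85): queue = [17, 52, 51, 85]
enqueue(65): queue = [17, 52, 51, 85, 65]
enqueue(62): queue = [17, 52, 51, 85, 65, 62]
dequeue(): queue = [52, 51, 85, 65, 62]
enqueue(32): queue = [52, 51, 85, 65, 62, 32]
enqueue(43): queue = [52, 51, 85, 65, 62, 32, 43]
enqueue(67): queue = [52, 51, 85, 65, 62, 32, 43, 67]
enqueue(24): queue = [52, 51, 85, 65, 62, 32, 43, 67, 24]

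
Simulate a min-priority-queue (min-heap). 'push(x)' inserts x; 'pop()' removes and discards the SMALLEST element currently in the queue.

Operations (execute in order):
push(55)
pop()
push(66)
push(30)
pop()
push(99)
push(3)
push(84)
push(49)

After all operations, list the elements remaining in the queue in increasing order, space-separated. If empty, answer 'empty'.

Answer: 3 49 66 84 99

Derivation:
push(55): heap contents = [55]
pop() → 55: heap contents = []
push(66): heap contents = [66]
push(30): heap contents = [30, 66]
pop() → 30: heap contents = [66]
push(99): heap contents = [66, 99]
push(3): heap contents = [3, 66, 99]
push(84): heap contents = [3, 66, 84, 99]
push(49): heap contents = [3, 49, 66, 84, 99]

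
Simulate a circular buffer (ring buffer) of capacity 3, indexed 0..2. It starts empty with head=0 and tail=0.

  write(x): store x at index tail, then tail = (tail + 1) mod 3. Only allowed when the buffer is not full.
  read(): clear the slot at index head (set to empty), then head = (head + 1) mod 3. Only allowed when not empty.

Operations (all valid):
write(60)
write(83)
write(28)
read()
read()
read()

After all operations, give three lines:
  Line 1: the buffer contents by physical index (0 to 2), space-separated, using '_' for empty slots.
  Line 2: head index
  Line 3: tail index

write(60): buf=[60 _ _], head=0, tail=1, size=1
write(83): buf=[60 83 _], head=0, tail=2, size=2
write(28): buf=[60 83 28], head=0, tail=0, size=3
read(): buf=[_ 83 28], head=1, tail=0, size=2
read(): buf=[_ _ 28], head=2, tail=0, size=1
read(): buf=[_ _ _], head=0, tail=0, size=0

Answer: _ _ _
0
0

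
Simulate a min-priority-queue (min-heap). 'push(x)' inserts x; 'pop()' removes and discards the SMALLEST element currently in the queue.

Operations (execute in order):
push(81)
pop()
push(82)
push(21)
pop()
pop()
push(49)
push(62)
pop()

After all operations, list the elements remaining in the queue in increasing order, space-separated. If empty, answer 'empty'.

push(81): heap contents = [81]
pop() → 81: heap contents = []
push(82): heap contents = [82]
push(21): heap contents = [21, 82]
pop() → 21: heap contents = [82]
pop() → 82: heap contents = []
push(49): heap contents = [49]
push(62): heap contents = [49, 62]
pop() → 49: heap contents = [62]

Answer: 62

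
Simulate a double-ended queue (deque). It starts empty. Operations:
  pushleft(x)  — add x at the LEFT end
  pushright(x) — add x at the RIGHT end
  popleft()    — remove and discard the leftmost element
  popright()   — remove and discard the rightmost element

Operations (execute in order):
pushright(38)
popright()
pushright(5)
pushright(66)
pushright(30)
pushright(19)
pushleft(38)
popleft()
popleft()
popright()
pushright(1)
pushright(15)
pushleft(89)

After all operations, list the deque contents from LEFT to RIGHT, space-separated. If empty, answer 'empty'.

pushright(38): [38]
popright(): []
pushright(5): [5]
pushright(66): [5, 66]
pushright(30): [5, 66, 30]
pushright(19): [5, 66, 30, 19]
pushleft(38): [38, 5, 66, 30, 19]
popleft(): [5, 66, 30, 19]
popleft(): [66, 30, 19]
popright(): [66, 30]
pushright(1): [66, 30, 1]
pushright(15): [66, 30, 1, 15]
pushleft(89): [89, 66, 30, 1, 15]

Answer: 89 66 30 1 15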